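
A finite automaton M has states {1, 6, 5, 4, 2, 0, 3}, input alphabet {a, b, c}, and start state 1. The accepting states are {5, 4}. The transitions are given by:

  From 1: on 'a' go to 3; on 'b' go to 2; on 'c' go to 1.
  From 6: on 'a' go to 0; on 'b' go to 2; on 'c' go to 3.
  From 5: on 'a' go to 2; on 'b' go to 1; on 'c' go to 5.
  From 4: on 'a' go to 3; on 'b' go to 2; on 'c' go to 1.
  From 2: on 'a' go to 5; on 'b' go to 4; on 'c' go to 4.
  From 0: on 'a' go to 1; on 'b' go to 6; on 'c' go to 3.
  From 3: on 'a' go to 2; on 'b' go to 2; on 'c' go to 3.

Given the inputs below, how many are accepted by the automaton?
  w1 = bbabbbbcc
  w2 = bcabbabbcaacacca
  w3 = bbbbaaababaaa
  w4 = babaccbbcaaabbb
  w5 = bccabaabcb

w1: Trace: 1 -b-> 2 -b-> 4 -a-> 3 -b-> 2 -b-> 4 -b-> 2 -b-> 4 -c-> 1 -c-> 1  → end 1, rejected
w2: Trace: 1 -b-> 2 -c-> 4 -a-> 3 -b-> 2 -b-> 4 -a-> 3 -b-> 2 -b-> 4 -c-> 1 -a-> 3 -a-> 2 -c-> 4 -a-> 3 -c-> 3 -c-> 3 -a-> 2  → end 2, rejected
w3: Trace: 1 -b-> 2 -b-> 4 -b-> 2 -b-> 4 -a-> 3 -a-> 2 -a-> 5 -b-> 1 -a-> 3 -b-> 2 -a-> 5 -a-> 2 -a-> 5  → end 5, accepted
w4: Trace: 1 -b-> 2 -a-> 5 -b-> 1 -a-> 3 -c-> 3 -c-> 3 -b-> 2 -b-> 4 -c-> 1 -a-> 3 -a-> 2 -a-> 5 -b-> 1 -b-> 2 -b-> 4  → end 4, accepted
w5: Trace: 1 -b-> 2 -c-> 4 -c-> 1 -a-> 3 -b-> 2 -a-> 5 -a-> 2 -b-> 4 -c-> 1 -b-> 2  → end 2, rejected

2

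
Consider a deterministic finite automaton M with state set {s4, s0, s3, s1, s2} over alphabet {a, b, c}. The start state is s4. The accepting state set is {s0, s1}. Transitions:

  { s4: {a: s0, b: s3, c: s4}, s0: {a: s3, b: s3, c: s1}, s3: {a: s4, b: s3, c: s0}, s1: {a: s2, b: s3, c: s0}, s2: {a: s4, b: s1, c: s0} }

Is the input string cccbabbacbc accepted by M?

start at s4
read 'c': s4 → s4
read 'c': s4 → s4
read 'c': s4 → s4
read 'b': s4 → s3
read 'a': s3 → s4
read 'b': s4 → s3
read 'b': s3 → s3
read 'a': s3 → s4
read 'c': s4 → s4
read 'b': s4 → s3
read 'c': s3 → s0
End state s0 is accepting.

Yes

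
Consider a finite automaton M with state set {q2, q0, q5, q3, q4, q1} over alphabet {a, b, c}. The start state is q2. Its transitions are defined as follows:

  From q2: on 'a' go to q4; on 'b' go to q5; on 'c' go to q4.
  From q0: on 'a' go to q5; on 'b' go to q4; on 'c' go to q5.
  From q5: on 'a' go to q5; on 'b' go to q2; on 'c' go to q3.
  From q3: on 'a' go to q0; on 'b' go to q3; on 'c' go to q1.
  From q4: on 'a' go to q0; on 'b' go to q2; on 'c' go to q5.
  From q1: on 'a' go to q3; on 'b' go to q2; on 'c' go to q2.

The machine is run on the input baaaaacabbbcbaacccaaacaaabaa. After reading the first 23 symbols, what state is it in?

q0

Trace: q2 -b-> q5 -a-> q5 -a-> q5 -a-> q5 -a-> q5 -a-> q5 -c-> q3 -a-> q0 -b-> q4 -b-> q2 -b-> q5 -c-> q3 -b-> q3 -a-> q0 -a-> q5 -c-> q3 -c-> q1 -c-> q2 -a-> q4 -a-> q0 -a-> q5 -c-> q3 -a-> q0
After 23 symbols: q0.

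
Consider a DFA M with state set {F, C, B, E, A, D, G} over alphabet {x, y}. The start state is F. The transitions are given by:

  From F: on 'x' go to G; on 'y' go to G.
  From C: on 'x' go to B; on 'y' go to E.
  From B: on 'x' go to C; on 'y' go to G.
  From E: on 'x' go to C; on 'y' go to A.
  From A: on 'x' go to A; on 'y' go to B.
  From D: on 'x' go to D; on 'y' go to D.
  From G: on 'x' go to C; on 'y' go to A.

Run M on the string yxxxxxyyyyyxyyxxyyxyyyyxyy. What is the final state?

A

F → G → C → B → C → B → C → E → A → B → G → A → A → B → G → C → B → G → A → A → B → G → A → B → C → E → A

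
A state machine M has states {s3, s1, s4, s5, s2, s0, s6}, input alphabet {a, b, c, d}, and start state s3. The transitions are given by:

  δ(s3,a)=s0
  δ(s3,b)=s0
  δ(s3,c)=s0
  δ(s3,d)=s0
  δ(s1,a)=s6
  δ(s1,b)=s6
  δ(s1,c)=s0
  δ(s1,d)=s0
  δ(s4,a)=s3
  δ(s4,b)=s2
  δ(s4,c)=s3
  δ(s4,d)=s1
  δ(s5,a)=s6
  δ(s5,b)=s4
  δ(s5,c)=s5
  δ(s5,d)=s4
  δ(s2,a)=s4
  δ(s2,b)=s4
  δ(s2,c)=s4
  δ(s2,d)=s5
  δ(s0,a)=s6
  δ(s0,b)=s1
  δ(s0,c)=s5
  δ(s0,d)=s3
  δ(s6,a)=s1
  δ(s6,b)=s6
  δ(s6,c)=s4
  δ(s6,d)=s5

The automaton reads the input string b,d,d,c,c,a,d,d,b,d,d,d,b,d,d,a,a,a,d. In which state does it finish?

Trace: s3 -b-> s0 -d-> s3 -d-> s0 -c-> s5 -c-> s5 -a-> s6 -d-> s5 -d-> s4 -b-> s2 -d-> s5 -d-> s4 -d-> s1 -b-> s6 -d-> s5 -d-> s4 -a-> s3 -a-> s0 -a-> s6 -d-> s5

s5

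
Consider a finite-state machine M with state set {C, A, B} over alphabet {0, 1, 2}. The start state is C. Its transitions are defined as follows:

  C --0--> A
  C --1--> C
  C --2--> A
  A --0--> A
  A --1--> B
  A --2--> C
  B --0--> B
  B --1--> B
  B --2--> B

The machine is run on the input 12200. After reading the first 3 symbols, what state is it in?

Trace: C -1-> C -2-> A -2-> C
After 3 symbols: C.

C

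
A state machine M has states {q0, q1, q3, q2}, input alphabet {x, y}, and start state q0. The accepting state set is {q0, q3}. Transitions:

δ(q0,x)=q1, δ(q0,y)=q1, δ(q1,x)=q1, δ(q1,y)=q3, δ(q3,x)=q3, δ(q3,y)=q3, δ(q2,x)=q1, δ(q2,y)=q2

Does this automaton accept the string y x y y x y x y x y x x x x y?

q0 → q1 → q1 → q3 → q3 → q3 → q3 → q3 → q3 → q3 → q3 → q3 → q3 → q3 → q3 → q3
End state q3 is accepting.

Yes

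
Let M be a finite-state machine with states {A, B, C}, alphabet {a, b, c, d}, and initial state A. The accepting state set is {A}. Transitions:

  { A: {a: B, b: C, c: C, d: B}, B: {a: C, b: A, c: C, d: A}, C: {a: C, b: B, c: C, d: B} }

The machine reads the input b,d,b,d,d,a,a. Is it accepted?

No

start at A
read 'b': A → C
read 'd': C → B
read 'b': B → A
read 'd': A → B
read 'd': B → A
read 'a': A → B
read 'a': B → C
End state C is not accepting.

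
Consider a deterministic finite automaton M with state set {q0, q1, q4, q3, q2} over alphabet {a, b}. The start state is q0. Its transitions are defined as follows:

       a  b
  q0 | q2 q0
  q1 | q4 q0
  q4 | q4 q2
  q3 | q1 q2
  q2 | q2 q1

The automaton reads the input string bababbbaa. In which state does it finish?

q2

start at q0
read 'b': q0 → q0
read 'a': q0 → q2
read 'b': q2 → q1
read 'a': q1 → q4
read 'b': q4 → q2
read 'b': q2 → q1
read 'b': q1 → q0
read 'a': q0 → q2
read 'a': q2 → q2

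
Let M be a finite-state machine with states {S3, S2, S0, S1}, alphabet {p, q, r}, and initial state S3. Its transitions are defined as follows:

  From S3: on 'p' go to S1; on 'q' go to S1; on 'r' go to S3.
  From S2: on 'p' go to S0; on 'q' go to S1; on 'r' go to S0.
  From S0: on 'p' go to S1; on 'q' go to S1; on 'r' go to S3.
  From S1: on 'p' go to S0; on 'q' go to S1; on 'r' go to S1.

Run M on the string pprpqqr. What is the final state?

start at S3
read 'p': S3 → S1
read 'p': S1 → S0
read 'r': S0 → S3
read 'p': S3 → S1
read 'q': S1 → S1
read 'q': S1 → S1
read 'r': S1 → S1

S1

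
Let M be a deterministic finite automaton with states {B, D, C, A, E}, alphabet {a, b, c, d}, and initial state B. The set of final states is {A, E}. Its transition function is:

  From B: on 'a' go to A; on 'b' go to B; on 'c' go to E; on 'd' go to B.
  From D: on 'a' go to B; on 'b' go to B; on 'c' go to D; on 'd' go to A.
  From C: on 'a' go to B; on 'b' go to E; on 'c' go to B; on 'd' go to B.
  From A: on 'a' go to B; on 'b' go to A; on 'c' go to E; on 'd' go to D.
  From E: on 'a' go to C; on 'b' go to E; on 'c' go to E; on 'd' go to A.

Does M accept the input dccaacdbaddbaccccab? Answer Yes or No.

start at B
read 'd': B → B
read 'c': B → E
read 'c': E → E
read 'a': E → C
read 'a': C → B
read 'c': B → E
read 'd': E → A
read 'b': A → A
read 'a': A → B
read 'd': B → B
read 'd': B → B
read 'b': B → B
read 'a': B → A
read 'c': A → E
read 'c': E → E
read 'c': E → E
read 'c': E → E
read 'a': E → C
read 'b': C → E
End state E is accepting.

Yes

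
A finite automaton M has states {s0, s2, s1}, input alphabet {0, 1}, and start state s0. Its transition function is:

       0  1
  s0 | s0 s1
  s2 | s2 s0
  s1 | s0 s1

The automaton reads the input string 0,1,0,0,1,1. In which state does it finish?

start at s0
read '0': s0 → s0
read '1': s0 → s1
read '0': s1 → s0
read '0': s0 → s0
read '1': s0 → s1
read '1': s1 → s1

s1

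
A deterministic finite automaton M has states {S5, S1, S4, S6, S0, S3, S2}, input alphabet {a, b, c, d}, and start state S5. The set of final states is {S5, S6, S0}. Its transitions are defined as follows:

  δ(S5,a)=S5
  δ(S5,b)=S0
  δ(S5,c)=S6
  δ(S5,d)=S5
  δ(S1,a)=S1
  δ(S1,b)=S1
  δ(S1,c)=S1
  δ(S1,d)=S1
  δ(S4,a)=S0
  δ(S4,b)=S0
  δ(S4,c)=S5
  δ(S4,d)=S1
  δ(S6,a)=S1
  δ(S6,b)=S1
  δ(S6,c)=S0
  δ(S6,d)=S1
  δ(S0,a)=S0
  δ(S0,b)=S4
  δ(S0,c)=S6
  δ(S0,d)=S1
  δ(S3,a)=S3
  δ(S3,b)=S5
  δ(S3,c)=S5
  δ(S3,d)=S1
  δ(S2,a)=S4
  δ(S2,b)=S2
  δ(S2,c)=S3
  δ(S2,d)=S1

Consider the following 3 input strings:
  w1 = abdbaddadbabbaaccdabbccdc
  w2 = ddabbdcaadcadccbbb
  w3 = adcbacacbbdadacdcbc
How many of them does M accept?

0

w1:
  start at S5
  read 'a': S5 → S5
  read 'b': S5 → S0
  read 'd': S0 → S1
  read 'b': S1 → S1
  read 'a': S1 → S1
  read 'd': S1 → S1
  read 'd': S1 → S1
  read 'a': S1 → S1
  read 'd': S1 → S1
  read 'b': S1 → S1
  read 'a': S1 → S1
  read 'b': S1 → S1
  read 'b': S1 → S1
  read 'a': S1 → S1
  read 'a': S1 → S1
  read 'c': S1 → S1
  read 'c': S1 → S1
  read 'd': S1 → S1
  read 'a': S1 → S1
  read 'b': S1 → S1
  read 'b': S1 → S1
  read 'c': S1 → S1
  read 'c': S1 → S1
  read 'd': S1 → S1
  read 'c': S1 → S1
  end S1, rejected
w2:
  start at S5
  read 'd': S5 → S5
  read 'd': S5 → S5
  read 'a': S5 → S5
  read 'b': S5 → S0
  read 'b': S0 → S4
  read 'd': S4 → S1
  read 'c': S1 → S1
  read 'a': S1 → S1
  read 'a': S1 → S1
  read 'd': S1 → S1
  read 'c': S1 → S1
  read 'a': S1 → S1
  read 'd': S1 → S1
  read 'c': S1 → S1
  read 'c': S1 → S1
  read 'b': S1 → S1
  read 'b': S1 → S1
  read 'b': S1 → S1
  end S1, rejected
w3:
  start at S5
  read 'a': S5 → S5
  read 'd': S5 → S5
  read 'c': S5 → S6
  read 'b': S6 → S1
  read 'a': S1 → S1
  read 'c': S1 → S1
  read 'a': S1 → S1
  read 'c': S1 → S1
  read 'b': S1 → S1
  read 'b': S1 → S1
  read 'd': S1 → S1
  read 'a': S1 → S1
  read 'd': S1 → S1
  read 'a': S1 → S1
  read 'c': S1 → S1
  read 'd': S1 → S1
  read 'c': S1 → S1
  read 'b': S1 → S1
  read 'c': S1 → S1
  end S1, rejected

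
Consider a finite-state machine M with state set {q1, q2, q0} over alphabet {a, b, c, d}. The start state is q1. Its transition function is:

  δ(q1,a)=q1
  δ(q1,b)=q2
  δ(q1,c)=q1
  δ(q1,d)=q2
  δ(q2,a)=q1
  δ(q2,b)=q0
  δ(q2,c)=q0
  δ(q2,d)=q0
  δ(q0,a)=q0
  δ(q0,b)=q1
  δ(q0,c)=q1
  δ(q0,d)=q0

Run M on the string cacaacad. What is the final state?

q2

q1 → q1 → q1 → q1 → q1 → q1 → q1 → q1 → q2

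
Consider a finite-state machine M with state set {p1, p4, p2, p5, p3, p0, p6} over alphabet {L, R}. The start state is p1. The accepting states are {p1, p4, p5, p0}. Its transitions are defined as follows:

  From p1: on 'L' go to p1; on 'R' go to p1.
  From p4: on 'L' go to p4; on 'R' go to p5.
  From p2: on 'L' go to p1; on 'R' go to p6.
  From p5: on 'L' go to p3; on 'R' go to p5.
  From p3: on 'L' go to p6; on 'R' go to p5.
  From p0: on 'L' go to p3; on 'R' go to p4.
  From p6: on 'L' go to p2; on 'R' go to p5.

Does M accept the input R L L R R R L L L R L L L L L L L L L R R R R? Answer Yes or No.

Yes

start at p1
read 'R': p1 → p1
read 'L': p1 → p1
read 'L': p1 → p1
read 'R': p1 → p1
read 'R': p1 → p1
read 'R': p1 → p1
read 'L': p1 → p1
read 'L': p1 → p1
read 'L': p1 → p1
read 'R': p1 → p1
read 'L': p1 → p1
read 'L': p1 → p1
read 'L': p1 → p1
read 'L': p1 → p1
read 'L': p1 → p1
read 'L': p1 → p1
read 'L': p1 → p1
read 'L': p1 → p1
read 'L': p1 → p1
read 'R': p1 → p1
read 'R': p1 → p1
read 'R': p1 → p1
read 'R': p1 → p1
End state p1 is accepting.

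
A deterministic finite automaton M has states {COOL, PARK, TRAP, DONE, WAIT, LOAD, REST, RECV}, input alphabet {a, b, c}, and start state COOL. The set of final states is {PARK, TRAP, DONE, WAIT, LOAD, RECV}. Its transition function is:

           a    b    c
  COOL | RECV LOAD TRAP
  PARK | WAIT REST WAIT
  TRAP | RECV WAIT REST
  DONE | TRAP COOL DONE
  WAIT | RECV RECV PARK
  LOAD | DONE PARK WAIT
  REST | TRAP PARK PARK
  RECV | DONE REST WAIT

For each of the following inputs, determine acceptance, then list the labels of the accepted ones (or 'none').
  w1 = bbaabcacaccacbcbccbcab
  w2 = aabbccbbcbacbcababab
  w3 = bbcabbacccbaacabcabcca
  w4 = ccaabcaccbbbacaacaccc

w1:
  start at COOL
  read 'b': COOL → LOAD
  read 'b': LOAD → PARK
  read 'a': PARK → WAIT
  read 'a': WAIT → RECV
  read 'b': RECV → REST
  read 'c': REST → PARK
  read 'a': PARK → WAIT
  read 'c': WAIT → PARK
  read 'a': PARK → WAIT
  read 'c': WAIT → PARK
  read 'c': PARK → WAIT
  read 'a': WAIT → RECV
  read 'c': RECV → WAIT
  read 'b': WAIT → RECV
  read 'c': RECV → WAIT
  read 'b': WAIT → RECV
  read 'c': RECV → WAIT
  read 'c': WAIT → PARK
  read 'b': PARK → REST
  read 'c': REST → PARK
  read 'a': PARK → WAIT
  read 'b': WAIT → RECV
  end RECV, accepted
w2:
  start at COOL
  read 'a': COOL → RECV
  read 'a': RECV → DONE
  read 'b': DONE → COOL
  read 'b': COOL → LOAD
  read 'c': LOAD → WAIT
  read 'c': WAIT → PARK
  read 'b': PARK → REST
  read 'b': REST → PARK
  read 'c': PARK → WAIT
  read 'b': WAIT → RECV
  read 'a': RECV → DONE
  read 'c': DONE → DONE
  read 'b': DONE → COOL
  read 'c': COOL → TRAP
  read 'a': TRAP → RECV
  read 'b': RECV → REST
  read 'a': REST → TRAP
  read 'b': TRAP → WAIT
  read 'a': WAIT → RECV
  read 'b': RECV → REST
  end REST, rejected
w3:
  start at COOL
  read 'b': COOL → LOAD
  read 'b': LOAD → PARK
  read 'c': PARK → WAIT
  read 'a': WAIT → RECV
  read 'b': RECV → REST
  read 'b': REST → PARK
  read 'a': PARK → WAIT
  read 'c': WAIT → PARK
  read 'c': PARK → WAIT
  read 'c': WAIT → PARK
  read 'b': PARK → REST
  read 'a': REST → TRAP
  read 'a': TRAP → RECV
  read 'c': RECV → WAIT
  read 'a': WAIT → RECV
  read 'b': RECV → REST
  read 'c': REST → PARK
  read 'a': PARK → WAIT
  read 'b': WAIT → RECV
  read 'c': RECV → WAIT
  read 'c': WAIT → PARK
  read 'a': PARK → WAIT
  end WAIT, accepted
w4:
  start at COOL
  read 'c': COOL → TRAP
  read 'c': TRAP → REST
  read 'a': REST → TRAP
  read 'a': TRAP → RECV
  read 'b': RECV → REST
  read 'c': REST → PARK
  read 'a': PARK → WAIT
  read 'c': WAIT → PARK
  read 'c': PARK → WAIT
  read 'b': WAIT → RECV
  read 'b': RECV → REST
  read 'b': REST → PARK
  read 'a': PARK → WAIT
  read 'c': WAIT → PARK
  read 'a': PARK → WAIT
  read 'a': WAIT → RECV
  read 'c': RECV → WAIT
  read 'a': WAIT → RECV
  read 'c': RECV → WAIT
  read 'c': WAIT → PARK
  read 'c': PARK → WAIT
  end WAIT, accepted

w1, w3, w4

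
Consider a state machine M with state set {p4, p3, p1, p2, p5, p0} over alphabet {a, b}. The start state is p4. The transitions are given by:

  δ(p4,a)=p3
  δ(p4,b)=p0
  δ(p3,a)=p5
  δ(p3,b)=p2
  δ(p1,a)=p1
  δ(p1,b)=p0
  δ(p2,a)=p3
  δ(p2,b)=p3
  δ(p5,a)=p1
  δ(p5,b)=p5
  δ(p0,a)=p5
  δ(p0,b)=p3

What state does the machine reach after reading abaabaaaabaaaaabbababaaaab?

p0

p4 → p3 → p2 → p3 → p5 → p5 → p1 → p1 → p1 → p1 → p0 → p5 → p1 → p1 → p1 → p1 → p0 → p3 → p5 → p5 → p1 → p0 → p5 → p1 → p1 → p1 → p0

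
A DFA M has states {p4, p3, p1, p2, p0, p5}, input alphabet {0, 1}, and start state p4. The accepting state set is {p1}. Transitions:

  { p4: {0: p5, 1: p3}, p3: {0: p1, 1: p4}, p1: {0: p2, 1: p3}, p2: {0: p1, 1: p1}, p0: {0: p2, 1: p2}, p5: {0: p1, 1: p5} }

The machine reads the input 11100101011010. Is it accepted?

p4 → p3 → p4 → p3 → p1 → p2 → p1 → p2 → p1 → p2 → p1 → p3 → p1 → p3 → p1
End state p1 is accepting.

Yes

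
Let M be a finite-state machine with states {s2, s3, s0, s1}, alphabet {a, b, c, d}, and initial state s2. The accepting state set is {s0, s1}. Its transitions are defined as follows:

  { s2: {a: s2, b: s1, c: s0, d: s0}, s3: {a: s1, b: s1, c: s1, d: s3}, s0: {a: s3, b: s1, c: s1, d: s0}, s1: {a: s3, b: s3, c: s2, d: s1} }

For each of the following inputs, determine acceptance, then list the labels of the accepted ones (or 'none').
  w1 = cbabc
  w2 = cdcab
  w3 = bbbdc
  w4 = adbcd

w1: Trace: s2 -c-> s0 -b-> s1 -a-> s3 -b-> s1 -c-> s2  → end s2, rejected
w2: Trace: s2 -c-> s0 -d-> s0 -c-> s1 -a-> s3 -b-> s1  → end s1, accepted
w3: Trace: s2 -b-> s1 -b-> s3 -b-> s1 -d-> s1 -c-> s2  → end s2, rejected
w4: Trace: s2 -a-> s2 -d-> s0 -b-> s1 -c-> s2 -d-> s0  → end s0, accepted

w2, w4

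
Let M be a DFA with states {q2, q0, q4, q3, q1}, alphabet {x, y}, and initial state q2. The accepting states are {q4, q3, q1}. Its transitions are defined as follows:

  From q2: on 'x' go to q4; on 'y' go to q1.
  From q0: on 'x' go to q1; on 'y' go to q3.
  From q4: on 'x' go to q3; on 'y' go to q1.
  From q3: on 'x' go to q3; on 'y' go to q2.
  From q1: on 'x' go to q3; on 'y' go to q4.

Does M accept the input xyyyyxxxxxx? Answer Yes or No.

Yes

start at q2
read 'x': q2 → q4
read 'y': q4 → q1
read 'y': q1 → q4
read 'y': q4 → q1
read 'y': q1 → q4
read 'x': q4 → q3
read 'x': q3 → q3
read 'x': q3 → q3
read 'x': q3 → q3
read 'x': q3 → q3
read 'x': q3 → q3
End state q3 is accepting.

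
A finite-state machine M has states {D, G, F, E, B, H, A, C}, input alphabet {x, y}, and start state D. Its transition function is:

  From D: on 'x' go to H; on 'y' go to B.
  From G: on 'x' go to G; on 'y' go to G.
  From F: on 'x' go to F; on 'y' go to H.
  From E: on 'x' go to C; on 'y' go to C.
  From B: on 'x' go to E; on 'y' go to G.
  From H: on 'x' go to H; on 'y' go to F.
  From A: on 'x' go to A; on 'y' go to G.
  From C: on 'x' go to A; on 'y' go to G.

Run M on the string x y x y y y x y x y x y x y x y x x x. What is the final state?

F

D → H → F → F → H → F → H → H → F → F → H → H → F → F → H → H → F → F → F → F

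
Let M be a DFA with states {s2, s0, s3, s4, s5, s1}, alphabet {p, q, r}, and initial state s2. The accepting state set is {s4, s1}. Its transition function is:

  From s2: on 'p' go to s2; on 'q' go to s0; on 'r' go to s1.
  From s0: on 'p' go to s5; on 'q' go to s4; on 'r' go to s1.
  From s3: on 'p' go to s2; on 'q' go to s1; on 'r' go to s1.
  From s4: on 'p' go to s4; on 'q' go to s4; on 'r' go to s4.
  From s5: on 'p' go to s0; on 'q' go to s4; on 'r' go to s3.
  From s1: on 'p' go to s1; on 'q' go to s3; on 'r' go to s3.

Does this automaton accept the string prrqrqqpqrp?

Yes

s2 → s2 → s1 → s3 → s1 → s3 → s1 → s3 → s2 → s0 → s1 → s1
End state s1 is accepting.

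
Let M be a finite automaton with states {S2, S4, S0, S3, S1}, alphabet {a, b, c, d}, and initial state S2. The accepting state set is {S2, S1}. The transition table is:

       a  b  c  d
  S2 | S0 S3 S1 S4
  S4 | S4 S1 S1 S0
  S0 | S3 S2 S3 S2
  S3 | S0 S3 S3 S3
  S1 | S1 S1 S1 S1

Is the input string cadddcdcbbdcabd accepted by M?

S2 → S1 → S1 → S1 → S1 → S1 → S1 → S1 → S1 → S1 → S1 → S1 → S1 → S1 → S1 → S1
End state S1 is accepting.

Yes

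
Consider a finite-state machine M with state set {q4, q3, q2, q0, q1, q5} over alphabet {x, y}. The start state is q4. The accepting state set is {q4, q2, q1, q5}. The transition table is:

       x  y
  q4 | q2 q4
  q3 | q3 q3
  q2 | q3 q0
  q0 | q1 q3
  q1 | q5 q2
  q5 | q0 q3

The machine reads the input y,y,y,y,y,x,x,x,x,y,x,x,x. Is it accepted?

No

Trace: q4 -y-> q4 -y-> q4 -y-> q4 -y-> q4 -y-> q4 -x-> q2 -x-> q3 -x-> q3 -x-> q3 -y-> q3 -x-> q3 -x-> q3 -x-> q3
End state q3 is not accepting.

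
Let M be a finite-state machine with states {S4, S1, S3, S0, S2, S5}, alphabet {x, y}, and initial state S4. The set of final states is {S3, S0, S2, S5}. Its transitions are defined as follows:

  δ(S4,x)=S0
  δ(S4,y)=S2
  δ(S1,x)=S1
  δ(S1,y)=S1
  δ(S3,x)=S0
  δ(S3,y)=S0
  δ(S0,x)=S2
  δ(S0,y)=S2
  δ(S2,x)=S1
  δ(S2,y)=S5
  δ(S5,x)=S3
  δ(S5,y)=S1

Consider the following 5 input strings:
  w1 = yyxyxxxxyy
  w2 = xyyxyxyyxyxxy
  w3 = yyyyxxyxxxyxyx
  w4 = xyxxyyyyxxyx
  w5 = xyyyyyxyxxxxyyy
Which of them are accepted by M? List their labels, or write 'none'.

none

w1:
  start at S4
  read 'y': S4 → S2
  read 'y': S2 → S5
  read 'x': S5 → S3
  read 'y': S3 → S0
  read 'x': S0 → S2
  read 'x': S2 → S1
  read 'x': S1 → S1
  read 'x': S1 → S1
  read 'y': S1 → S1
  read 'y': S1 → S1
  end S1, rejected
w2:
  start at S4
  read 'x': S4 → S0
  read 'y': S0 → S2
  read 'y': S2 → S5
  read 'x': S5 → S3
  read 'y': S3 → S0
  read 'x': S0 → S2
  read 'y': S2 → S5
  read 'y': S5 → S1
  read 'x': S1 → S1
  read 'y': S1 → S1
  read 'x': S1 → S1
  read 'x': S1 → S1
  read 'y': S1 → S1
  end S1, rejected
w3:
  start at S4
  read 'y': S4 → S2
  read 'y': S2 → S5
  read 'y': S5 → S1
  read 'y': S1 → S1
  read 'x': S1 → S1
  read 'x': S1 → S1
  read 'y': S1 → S1
  read 'x': S1 → S1
  read 'x': S1 → S1
  read 'x': S1 → S1
  read 'y': S1 → S1
  read 'x': S1 → S1
  read 'y': S1 → S1
  read 'x': S1 → S1
  end S1, rejected
w4:
  start at S4
  read 'x': S4 → S0
  read 'y': S0 → S2
  read 'x': S2 → S1
  read 'x': S1 → S1
  read 'y': S1 → S1
  read 'y': S1 → S1
  read 'y': S1 → S1
  read 'y': S1 → S1
  read 'x': S1 → S1
  read 'x': S1 → S1
  read 'y': S1 → S1
  read 'x': S1 → S1
  end S1, rejected
w5:
  start at S4
  read 'x': S4 → S0
  read 'y': S0 → S2
  read 'y': S2 → S5
  read 'y': S5 → S1
  read 'y': S1 → S1
  read 'y': S1 → S1
  read 'x': S1 → S1
  read 'y': S1 → S1
  read 'x': S1 → S1
  read 'x': S1 → S1
  read 'x': S1 → S1
  read 'x': S1 → S1
  read 'y': S1 → S1
  read 'y': S1 → S1
  read 'y': S1 → S1
  end S1, rejected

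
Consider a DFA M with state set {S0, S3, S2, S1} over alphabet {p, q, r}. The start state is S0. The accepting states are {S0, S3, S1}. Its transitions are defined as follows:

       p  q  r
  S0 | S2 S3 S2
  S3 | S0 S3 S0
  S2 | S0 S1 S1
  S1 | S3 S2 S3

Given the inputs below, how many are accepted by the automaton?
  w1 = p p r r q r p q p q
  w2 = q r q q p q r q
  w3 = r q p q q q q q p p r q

2

w1:
  start at S0
  read 'p': S0 → S2
  read 'p': S2 → S0
  read 'r': S0 → S2
  read 'r': S2 → S1
  read 'q': S1 → S2
  read 'r': S2 → S1
  read 'p': S1 → S3
  read 'q': S3 → S3
  read 'p': S3 → S0
  read 'q': S0 → S3
  end S3, accepted
w2:
  start at S0
  read 'q': S0 → S3
  read 'r': S3 → S0
  read 'q': S0 → S3
  read 'q': S3 → S3
  read 'p': S3 → S0
  read 'q': S0 → S3
  read 'r': S3 → S0
  read 'q': S0 → S3
  end S3, accepted
w3:
  start at S0
  read 'r': S0 → S2
  read 'q': S2 → S1
  read 'p': S1 → S3
  read 'q': S3 → S3
  read 'q': S3 → S3
  read 'q': S3 → S3
  read 'q': S3 → S3
  read 'q': S3 → S3
  read 'p': S3 → S0
  read 'p': S0 → S2
  read 'r': S2 → S1
  read 'q': S1 → S2
  end S2, rejected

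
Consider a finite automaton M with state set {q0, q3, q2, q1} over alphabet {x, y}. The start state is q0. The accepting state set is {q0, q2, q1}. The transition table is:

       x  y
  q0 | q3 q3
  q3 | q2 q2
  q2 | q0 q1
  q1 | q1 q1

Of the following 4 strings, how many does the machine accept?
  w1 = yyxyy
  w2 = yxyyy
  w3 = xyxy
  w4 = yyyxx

w1: q0 → q3 → q2 → q0 → q3 → q2  → end q2, accepted
w2: q0 → q3 → q2 → q1 → q1 → q1  → end q1, accepted
w3: q0 → q3 → q2 → q0 → q3  → end q3, rejected
w4: q0 → q3 → q2 → q1 → q1 → q1  → end q1, accepted

3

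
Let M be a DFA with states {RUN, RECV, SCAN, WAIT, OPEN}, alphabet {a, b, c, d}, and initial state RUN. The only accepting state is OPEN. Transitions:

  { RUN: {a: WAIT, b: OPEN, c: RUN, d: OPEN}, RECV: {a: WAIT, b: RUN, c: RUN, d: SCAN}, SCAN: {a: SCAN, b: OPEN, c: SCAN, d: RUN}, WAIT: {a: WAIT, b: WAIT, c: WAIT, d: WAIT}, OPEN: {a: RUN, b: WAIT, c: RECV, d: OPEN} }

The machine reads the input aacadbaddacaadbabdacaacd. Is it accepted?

Trace: RUN -a-> WAIT -a-> WAIT -c-> WAIT -a-> WAIT -d-> WAIT -b-> WAIT -a-> WAIT -d-> WAIT -d-> WAIT -a-> WAIT -c-> WAIT -a-> WAIT -a-> WAIT -d-> WAIT -b-> WAIT -a-> WAIT -b-> WAIT -d-> WAIT -a-> WAIT -c-> WAIT -a-> WAIT -a-> WAIT -c-> WAIT -d-> WAIT
End state WAIT is not accepting.

No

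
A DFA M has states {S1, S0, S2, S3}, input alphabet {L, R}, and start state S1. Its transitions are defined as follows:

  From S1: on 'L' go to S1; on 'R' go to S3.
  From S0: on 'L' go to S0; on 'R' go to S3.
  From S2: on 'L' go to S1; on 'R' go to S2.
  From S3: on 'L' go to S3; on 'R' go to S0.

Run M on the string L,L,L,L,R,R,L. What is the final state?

S0

start at S1
read 'L': S1 → S1
read 'L': S1 → S1
read 'L': S1 → S1
read 'L': S1 → S1
read 'R': S1 → S3
read 'R': S3 → S0
read 'L': S0 → S0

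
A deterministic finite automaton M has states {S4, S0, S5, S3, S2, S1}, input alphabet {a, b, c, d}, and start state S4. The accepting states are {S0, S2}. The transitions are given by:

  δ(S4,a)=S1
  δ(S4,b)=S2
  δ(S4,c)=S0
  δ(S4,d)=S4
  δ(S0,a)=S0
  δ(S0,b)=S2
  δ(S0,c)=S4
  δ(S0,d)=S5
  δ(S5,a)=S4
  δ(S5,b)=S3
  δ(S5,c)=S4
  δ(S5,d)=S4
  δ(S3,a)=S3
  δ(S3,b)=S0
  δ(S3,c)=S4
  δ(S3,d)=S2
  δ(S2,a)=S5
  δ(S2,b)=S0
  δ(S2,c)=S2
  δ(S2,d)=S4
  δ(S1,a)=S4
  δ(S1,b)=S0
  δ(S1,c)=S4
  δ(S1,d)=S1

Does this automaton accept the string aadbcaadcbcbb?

Trace: S4 -a-> S1 -a-> S4 -d-> S4 -b-> S2 -c-> S2 -a-> S5 -a-> S4 -d-> S4 -c-> S0 -b-> S2 -c-> S2 -b-> S0 -b-> S2
End state S2 is accepting.

Yes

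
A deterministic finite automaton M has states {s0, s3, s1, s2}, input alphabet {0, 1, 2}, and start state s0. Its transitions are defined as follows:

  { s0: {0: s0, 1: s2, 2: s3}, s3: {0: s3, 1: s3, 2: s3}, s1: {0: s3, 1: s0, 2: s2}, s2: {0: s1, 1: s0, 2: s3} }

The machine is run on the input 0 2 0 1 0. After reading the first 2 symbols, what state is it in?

s3

Trace: s0 -0-> s0 -2-> s3
After 2 symbols: s3.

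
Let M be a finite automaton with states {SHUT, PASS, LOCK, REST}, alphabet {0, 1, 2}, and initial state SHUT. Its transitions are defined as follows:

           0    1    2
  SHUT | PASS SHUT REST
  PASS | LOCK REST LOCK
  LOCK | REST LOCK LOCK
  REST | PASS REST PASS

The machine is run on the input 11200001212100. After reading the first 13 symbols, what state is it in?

PASS

SHUT → SHUT → SHUT → REST → PASS → LOCK → REST → PASS → REST → PASS → REST → PASS → REST → PASS
After 13 symbols: PASS.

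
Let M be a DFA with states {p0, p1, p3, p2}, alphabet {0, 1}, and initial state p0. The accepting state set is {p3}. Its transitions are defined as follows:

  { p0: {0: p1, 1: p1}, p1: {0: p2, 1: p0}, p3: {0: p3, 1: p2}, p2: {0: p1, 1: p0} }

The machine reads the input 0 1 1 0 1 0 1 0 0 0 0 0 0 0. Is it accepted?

No

p0 → p1 → p0 → p1 → p2 → p0 → p1 → p0 → p1 → p2 → p1 → p2 → p1 → p2 → p1
End state p1 is not accepting.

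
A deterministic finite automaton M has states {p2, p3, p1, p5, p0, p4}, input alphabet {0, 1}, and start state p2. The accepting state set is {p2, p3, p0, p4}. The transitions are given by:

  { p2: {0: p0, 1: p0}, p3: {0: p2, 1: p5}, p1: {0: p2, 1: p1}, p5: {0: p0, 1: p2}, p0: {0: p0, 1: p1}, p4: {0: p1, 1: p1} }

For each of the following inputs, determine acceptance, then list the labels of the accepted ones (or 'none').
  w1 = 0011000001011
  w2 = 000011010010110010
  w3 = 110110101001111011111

w1: p2 → p0 → p0 → p1 → p1 → p2 → p0 → p0 → p0 → p0 → p1 → p2 → p0 → p1  → end p1, rejected
w2: p2 → p0 → p0 → p0 → p0 → p1 → p1 → p2 → p0 → p0 → p0 → p1 → p2 → p0 → p1 → p2 → p0 → p1 → p2  → end p2, accepted
w3: p2 → p0 → p1 → p2 → p0 → p1 → p2 → p0 → p0 → p1 → p2 → p0 → p1 → p1 → p1 → p1 → p2 → p0 → p1 → p1 → p1 → p1  → end p1, rejected

w2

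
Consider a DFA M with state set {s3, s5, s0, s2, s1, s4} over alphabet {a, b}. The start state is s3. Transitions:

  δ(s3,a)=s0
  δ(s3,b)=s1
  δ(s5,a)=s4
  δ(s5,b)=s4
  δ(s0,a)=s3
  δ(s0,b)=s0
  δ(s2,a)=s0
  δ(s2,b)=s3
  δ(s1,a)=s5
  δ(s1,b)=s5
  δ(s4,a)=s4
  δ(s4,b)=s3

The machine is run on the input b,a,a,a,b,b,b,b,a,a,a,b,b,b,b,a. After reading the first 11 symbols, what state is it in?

s4

start at s3
read 'b': s3 → s1
read 'a': s1 → s5
read 'a': s5 → s4
read 'a': s4 → s4
read 'b': s4 → s3
read 'b': s3 → s1
read 'b': s1 → s5
read 'b': s5 → s4
read 'a': s4 → s4
read 'a': s4 → s4
read 'a': s4 → s4
After 11 symbols: s4.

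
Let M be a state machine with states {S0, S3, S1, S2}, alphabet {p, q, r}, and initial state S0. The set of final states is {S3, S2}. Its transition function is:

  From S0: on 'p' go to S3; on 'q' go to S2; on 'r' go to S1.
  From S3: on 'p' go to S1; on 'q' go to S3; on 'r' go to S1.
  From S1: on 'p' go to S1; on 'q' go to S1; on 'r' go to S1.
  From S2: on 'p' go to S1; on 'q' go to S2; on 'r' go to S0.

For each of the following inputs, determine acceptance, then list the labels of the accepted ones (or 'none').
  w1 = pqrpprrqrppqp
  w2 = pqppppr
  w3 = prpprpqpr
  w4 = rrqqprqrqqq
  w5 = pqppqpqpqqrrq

w1:
  start at S0
  read 'p': S0 → S3
  read 'q': S3 → S3
  read 'r': S3 → S1
  read 'p': S1 → S1
  read 'p': S1 → S1
  read 'r': S1 → S1
  read 'r': S1 → S1
  read 'q': S1 → S1
  read 'r': S1 → S1
  read 'p': S1 → S1
  read 'p': S1 → S1
  read 'q': S1 → S1
  read 'p': S1 → S1
  end S1, rejected
w2:
  start at S0
  read 'p': S0 → S3
  read 'q': S3 → S3
  read 'p': S3 → S1
  read 'p': S1 → S1
  read 'p': S1 → S1
  read 'p': S1 → S1
  read 'r': S1 → S1
  end S1, rejected
w3:
  start at S0
  read 'p': S0 → S3
  read 'r': S3 → S1
  read 'p': S1 → S1
  read 'p': S1 → S1
  read 'r': S1 → S1
  read 'p': S1 → S1
  read 'q': S1 → S1
  read 'p': S1 → S1
  read 'r': S1 → S1
  end S1, rejected
w4:
  start at S0
  read 'r': S0 → S1
  read 'r': S1 → S1
  read 'q': S1 → S1
  read 'q': S1 → S1
  read 'p': S1 → S1
  read 'r': S1 → S1
  read 'q': S1 → S1
  read 'r': S1 → S1
  read 'q': S1 → S1
  read 'q': S1 → S1
  read 'q': S1 → S1
  end S1, rejected
w5:
  start at S0
  read 'p': S0 → S3
  read 'q': S3 → S3
  read 'p': S3 → S1
  read 'p': S1 → S1
  read 'q': S1 → S1
  read 'p': S1 → S1
  read 'q': S1 → S1
  read 'p': S1 → S1
  read 'q': S1 → S1
  read 'q': S1 → S1
  read 'r': S1 → S1
  read 'r': S1 → S1
  read 'q': S1 → S1
  end S1, rejected

none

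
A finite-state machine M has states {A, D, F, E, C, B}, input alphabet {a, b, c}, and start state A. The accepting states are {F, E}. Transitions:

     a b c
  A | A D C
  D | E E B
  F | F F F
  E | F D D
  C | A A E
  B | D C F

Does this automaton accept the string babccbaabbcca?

Yes

Trace: A -b-> D -a-> E -b-> D -c-> B -c-> F -b-> F -a-> F -a-> F -b-> F -b-> F -c-> F -c-> F -a-> F
End state F is accepting.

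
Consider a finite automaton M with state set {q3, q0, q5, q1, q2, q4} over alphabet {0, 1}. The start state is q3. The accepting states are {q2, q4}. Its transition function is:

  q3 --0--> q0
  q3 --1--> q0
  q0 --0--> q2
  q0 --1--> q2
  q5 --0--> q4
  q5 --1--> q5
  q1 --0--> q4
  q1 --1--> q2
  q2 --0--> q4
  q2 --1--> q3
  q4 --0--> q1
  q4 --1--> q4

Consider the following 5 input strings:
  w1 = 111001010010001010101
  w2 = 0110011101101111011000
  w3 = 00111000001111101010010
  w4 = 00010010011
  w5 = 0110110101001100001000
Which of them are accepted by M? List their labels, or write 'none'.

w1, w4

w1:
  start at q3
  read '1': q3 → q0
  read '1': q0 → q2
  read '1': q2 → q3
  read '0': q3 → q0
  read '0': q0 → q2
  read '1': q2 → q3
  read '0': q3 → q0
  read '1': q0 → q2
  read '0': q2 → q4
  read '0': q4 → q1
  read '1': q1 → q2
  read '0': q2 → q4
  read '0': q4 → q1
  read '0': q1 → q4
  read '1': q4 → q4
  read '0': q4 → q1
  read '1': q1 → q2
  read '0': q2 → q4
  read '1': q4 → q4
  read '0': q4 → q1
  read '1': q1 → q2
  end q2, accepted
w2:
  start at q3
  read '0': q3 → q0
  read '1': q0 → q2
  read '1': q2 → q3
  read '0': q3 → q0
  read '0': q0 → q2
  read '1': q2 → q3
  read '1': q3 → q0
  read '1': q0 → q2
  read '0': q2 → q4
  read '1': q4 → q4
  read '1': q4 → q4
  read '0': q4 → q1
  read '1': q1 → q2
  read '1': q2 → q3
  read '1': q3 → q0
  read '1': q0 → q2
  read '0': q2 → q4
  read '1': q4 → q4
  read '1': q4 → q4
  read '0': q4 → q1
  read '0': q1 → q4
  read '0': q4 → q1
  end q1, rejected
w3:
  start at q3
  read '0': q3 → q0
  read '0': q0 → q2
  read '1': q2 → q3
  read '1': q3 → q0
  read '1': q0 → q2
  read '0': q2 → q4
  read '0': q4 → q1
  read '0': q1 → q4
  read '0': q4 → q1
  read '0': q1 → q4
  read '1': q4 → q4
  read '1': q4 → q4
  read '1': q4 → q4
  read '1': q4 → q4
  read '1': q4 → q4
  read '0': q4 → q1
  read '1': q1 → q2
  read '0': q2 → q4
  read '1': q4 → q4
  read '0': q4 → q1
  read '0': q1 → q4
  read '1': q4 → q4
  read '0': q4 → q1
  end q1, rejected
w4:
  start at q3
  read '0': q3 → q0
  read '0': q0 → q2
  read '0': q2 → q4
  read '1': q4 → q4
  read '0': q4 → q1
  read '0': q1 → q4
  read '1': q4 → q4
  read '0': q4 → q1
  read '0': q1 → q4
  read '1': q4 → q4
  read '1': q4 → q4
  end q4, accepted
w5:
  start at q3
  read '0': q3 → q0
  read '1': q0 → q2
  read '1': q2 → q3
  read '0': q3 → q0
  read '1': q0 → q2
  read '1': q2 → q3
  read '0': q3 → q0
  read '1': q0 → q2
  read '0': q2 → q4
  read '1': q4 → q4
  read '0': q4 → q1
  read '0': q1 → q4
  read '1': q4 → q4
  read '1': q4 → q4
  read '0': q4 → q1
  read '0': q1 → q4
  read '0': q4 → q1
  read '0': q1 → q4
  read '1': q4 → q4
  read '0': q4 → q1
  read '0': q1 → q4
  read '0': q4 → q1
  end q1, rejected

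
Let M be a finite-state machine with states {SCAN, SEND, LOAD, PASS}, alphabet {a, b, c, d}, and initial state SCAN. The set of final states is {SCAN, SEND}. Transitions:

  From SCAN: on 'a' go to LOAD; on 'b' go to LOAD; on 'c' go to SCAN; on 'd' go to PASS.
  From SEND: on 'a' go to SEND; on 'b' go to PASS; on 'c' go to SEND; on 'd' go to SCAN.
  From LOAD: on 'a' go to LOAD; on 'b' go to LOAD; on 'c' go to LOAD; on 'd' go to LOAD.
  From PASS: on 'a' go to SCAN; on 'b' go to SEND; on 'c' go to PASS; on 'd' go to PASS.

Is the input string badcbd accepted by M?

SCAN → LOAD → LOAD → LOAD → LOAD → LOAD → LOAD
End state LOAD is not accepting.

No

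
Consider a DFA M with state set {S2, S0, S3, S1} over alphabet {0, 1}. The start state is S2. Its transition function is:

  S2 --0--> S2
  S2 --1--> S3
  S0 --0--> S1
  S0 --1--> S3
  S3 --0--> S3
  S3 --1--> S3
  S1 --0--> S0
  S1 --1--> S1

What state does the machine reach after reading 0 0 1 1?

Trace: S2 -0-> S2 -0-> S2 -1-> S3 -1-> S3

S3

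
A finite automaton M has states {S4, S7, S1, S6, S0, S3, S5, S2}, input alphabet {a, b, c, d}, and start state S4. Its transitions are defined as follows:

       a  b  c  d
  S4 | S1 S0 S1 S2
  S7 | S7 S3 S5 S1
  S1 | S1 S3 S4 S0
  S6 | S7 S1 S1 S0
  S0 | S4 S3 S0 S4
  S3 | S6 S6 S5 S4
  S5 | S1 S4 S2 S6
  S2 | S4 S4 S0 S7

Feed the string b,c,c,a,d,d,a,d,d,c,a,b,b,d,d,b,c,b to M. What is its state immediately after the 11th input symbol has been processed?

S4 → S0 → S0 → S0 → S4 → S2 → S7 → S7 → S1 → S0 → S0 → S4
After 11 symbols: S4.

S4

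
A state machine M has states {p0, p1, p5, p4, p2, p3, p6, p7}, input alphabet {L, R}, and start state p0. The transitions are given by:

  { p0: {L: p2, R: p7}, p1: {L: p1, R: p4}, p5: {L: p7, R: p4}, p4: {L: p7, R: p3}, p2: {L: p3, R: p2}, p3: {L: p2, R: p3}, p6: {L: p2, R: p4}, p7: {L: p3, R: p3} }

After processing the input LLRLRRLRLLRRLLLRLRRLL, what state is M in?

start at p0
read 'L': p0 → p2
read 'L': p2 → p3
read 'R': p3 → p3
read 'L': p3 → p2
read 'R': p2 → p2
read 'R': p2 → p2
read 'L': p2 → p3
read 'R': p3 → p3
read 'L': p3 → p2
read 'L': p2 → p3
read 'R': p3 → p3
read 'R': p3 → p3
read 'L': p3 → p2
read 'L': p2 → p3
read 'L': p3 → p2
read 'R': p2 → p2
read 'L': p2 → p3
read 'R': p3 → p3
read 'R': p3 → p3
read 'L': p3 → p2
read 'L': p2 → p3

p3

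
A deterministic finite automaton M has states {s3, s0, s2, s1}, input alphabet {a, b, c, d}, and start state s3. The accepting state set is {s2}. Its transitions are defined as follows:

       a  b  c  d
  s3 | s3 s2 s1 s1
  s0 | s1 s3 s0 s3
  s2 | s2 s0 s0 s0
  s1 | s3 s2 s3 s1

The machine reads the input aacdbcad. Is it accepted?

No

Trace: s3 -a-> s3 -a-> s3 -c-> s1 -d-> s1 -b-> s2 -c-> s0 -a-> s1 -d-> s1
End state s1 is not accepting.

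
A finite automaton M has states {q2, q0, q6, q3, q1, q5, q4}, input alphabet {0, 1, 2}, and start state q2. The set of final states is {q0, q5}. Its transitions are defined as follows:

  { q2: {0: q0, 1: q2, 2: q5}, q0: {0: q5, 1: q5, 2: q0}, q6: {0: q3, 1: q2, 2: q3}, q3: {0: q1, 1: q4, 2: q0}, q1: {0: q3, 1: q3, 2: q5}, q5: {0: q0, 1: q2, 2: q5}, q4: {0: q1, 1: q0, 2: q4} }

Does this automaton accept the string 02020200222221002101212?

Trace: q2 -0-> q0 -2-> q0 -0-> q5 -2-> q5 -0-> q0 -2-> q0 -0-> q5 -0-> q0 -2-> q0 -2-> q0 -2-> q0 -2-> q0 -2-> q0 -1-> q5 -0-> q0 -0-> q5 -2-> q5 -1-> q2 -0-> q0 -1-> q5 -2-> q5 -1-> q2 -2-> q5
End state q5 is accepting.

Yes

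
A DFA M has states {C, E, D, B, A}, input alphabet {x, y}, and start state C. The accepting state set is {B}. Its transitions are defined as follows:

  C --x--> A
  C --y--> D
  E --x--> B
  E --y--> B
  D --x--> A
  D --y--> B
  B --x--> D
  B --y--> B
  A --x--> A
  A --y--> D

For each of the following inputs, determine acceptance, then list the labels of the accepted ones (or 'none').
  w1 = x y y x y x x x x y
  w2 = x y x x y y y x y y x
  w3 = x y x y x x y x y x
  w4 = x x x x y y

w4

w1: Trace: C -x-> A -y-> D -y-> B -x-> D -y-> B -x-> D -x-> A -x-> A -x-> A -y-> D  → end D, rejected
w2: Trace: C -x-> A -y-> D -x-> A -x-> A -y-> D -y-> B -y-> B -x-> D -y-> B -y-> B -x-> D  → end D, rejected
w3: Trace: C -x-> A -y-> D -x-> A -y-> D -x-> A -x-> A -y-> D -x-> A -y-> D -x-> A  → end A, rejected
w4: Trace: C -x-> A -x-> A -x-> A -x-> A -y-> D -y-> B  → end B, accepted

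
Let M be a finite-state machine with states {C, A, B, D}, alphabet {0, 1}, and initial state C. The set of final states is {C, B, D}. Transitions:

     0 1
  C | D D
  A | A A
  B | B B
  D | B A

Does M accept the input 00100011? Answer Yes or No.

Trace: C -0-> D -0-> B -1-> B -0-> B -0-> B -0-> B -1-> B -1-> B
End state B is accepting.

Yes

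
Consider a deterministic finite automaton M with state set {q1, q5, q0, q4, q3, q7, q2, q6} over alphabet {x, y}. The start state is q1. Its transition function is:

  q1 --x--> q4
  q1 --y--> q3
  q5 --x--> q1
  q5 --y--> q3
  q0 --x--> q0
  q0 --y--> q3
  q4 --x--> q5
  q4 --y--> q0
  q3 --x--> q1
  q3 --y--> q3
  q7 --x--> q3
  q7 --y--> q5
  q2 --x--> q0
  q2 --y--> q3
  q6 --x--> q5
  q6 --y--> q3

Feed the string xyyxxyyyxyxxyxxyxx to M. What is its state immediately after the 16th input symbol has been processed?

Trace: q1 -x-> q4 -y-> q0 -y-> q3 -x-> q1 -x-> q4 -y-> q0 -y-> q3 -y-> q3 -x-> q1 -y-> q3 -x-> q1 -x-> q4 -y-> q0 -x-> q0 -x-> q0 -y-> q3
After 16 symbols: q3.

q3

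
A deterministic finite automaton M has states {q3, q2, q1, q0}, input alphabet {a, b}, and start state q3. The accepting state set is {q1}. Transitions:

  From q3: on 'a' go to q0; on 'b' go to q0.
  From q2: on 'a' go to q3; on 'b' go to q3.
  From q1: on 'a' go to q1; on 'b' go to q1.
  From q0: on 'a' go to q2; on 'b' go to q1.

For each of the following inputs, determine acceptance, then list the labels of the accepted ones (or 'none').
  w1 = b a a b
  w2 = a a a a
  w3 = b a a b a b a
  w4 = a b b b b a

w4

w1:
  start at q3
  read 'b': q3 → q0
  read 'a': q0 → q2
  read 'a': q2 → q3
  read 'b': q3 → q0
  end q0, rejected
w2:
  start at q3
  read 'a': q3 → q0
  read 'a': q0 → q2
  read 'a': q2 → q3
  read 'a': q3 → q0
  end q0, rejected
w3:
  start at q3
  read 'b': q3 → q0
  read 'a': q0 → q2
  read 'a': q2 → q3
  read 'b': q3 → q0
  read 'a': q0 → q2
  read 'b': q2 → q3
  read 'a': q3 → q0
  end q0, rejected
w4:
  start at q3
  read 'a': q3 → q0
  read 'b': q0 → q1
  read 'b': q1 → q1
  read 'b': q1 → q1
  read 'b': q1 → q1
  read 'a': q1 → q1
  end q1, accepted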